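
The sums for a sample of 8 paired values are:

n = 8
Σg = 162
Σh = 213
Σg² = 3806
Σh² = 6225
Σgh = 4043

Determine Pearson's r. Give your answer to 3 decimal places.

r = (nΣgh − ΣgΣh) / √[(nΣg² − (Σg)²)(nΣh² − (Σh)²)]
Numerator: 8×4043 − 162×213 = -2162
Denominator: √[(30448 − 26244)(49800 − 45369)] = √[4204 × 4431] = 4316.0079
r = -2162 / 4316.0079 ≈ -0.501

-0.501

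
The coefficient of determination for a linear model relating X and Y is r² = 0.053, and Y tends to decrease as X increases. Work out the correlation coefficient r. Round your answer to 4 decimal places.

-0.2302

|r| = √0.053 = 0.2302
The association is negative, so r = −0.2302.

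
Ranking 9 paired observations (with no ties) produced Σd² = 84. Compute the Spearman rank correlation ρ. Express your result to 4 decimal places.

ρ = 1 − 6Σd² / [n(n²−1)] = 1 − 6×84 / (9×80)
  = 1 − 504/720 = 1 − 0.70000 ≈ 0.3000

0.3000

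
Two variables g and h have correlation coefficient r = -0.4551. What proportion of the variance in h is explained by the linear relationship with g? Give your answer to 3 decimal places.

r² = (-0.4551)² = 0.207

0.207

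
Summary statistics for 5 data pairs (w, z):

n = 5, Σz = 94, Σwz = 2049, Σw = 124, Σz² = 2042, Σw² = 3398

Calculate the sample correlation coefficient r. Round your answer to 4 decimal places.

r = (nΣwz − ΣwΣz) / √[(nΣw² − (Σw)²)(nΣz² − (Σz)²)]
Numerator: 5×2049 − 124×94 = -1411
Denominator: √[(16990 − 15376)(10210 − 8836)] = √[1614 × 1374] = 1489.1729
r = -1411 / 1489.1729 ≈ -0.9475

-0.9475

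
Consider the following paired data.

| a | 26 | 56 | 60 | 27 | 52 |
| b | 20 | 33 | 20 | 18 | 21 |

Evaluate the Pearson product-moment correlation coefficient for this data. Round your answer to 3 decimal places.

n = 5, Σa = 221, Σb = 112, Σa² = 10845, Σb² = 2654, Σab = 5146
nΣab − ΣaΣb = 25730 − 24752 = 978
nΣa² − (Σa)² = 54225 − 48841 = 5384; nΣb² − (Σb)² = 13270 − 12544 = 726
r = 978 / √(5384 × 726) = 978 / 1977.0645 ≈ 0.495

0.495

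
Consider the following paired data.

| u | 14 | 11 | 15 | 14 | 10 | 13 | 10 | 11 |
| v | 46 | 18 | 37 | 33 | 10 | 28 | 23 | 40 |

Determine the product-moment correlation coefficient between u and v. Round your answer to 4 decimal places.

n = 8, Σu = 98, Σv = 235, Σu² = 1228, Σv² = 7911, Σuv = 2993
nΣuv − ΣuΣv = 23944 − 23030 = 914
nΣu² − (Σu)² = 9824 − 9604 = 220; nΣv² − (Σv)² = 63288 − 55225 = 8063
r = 914 / √(220 × 8063) = 914 / 1331.8634 ≈ 0.6863

0.6863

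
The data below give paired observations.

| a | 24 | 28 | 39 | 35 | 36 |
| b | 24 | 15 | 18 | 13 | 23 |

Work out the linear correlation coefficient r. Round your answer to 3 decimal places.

n = 5, Σa = 162, Σb = 93, Σa² = 5402, Σb² = 1823, Σab = 2981
nΣab − ΣaΣb = 14905 − 15066 = -161
nΣa² − (Σa)² = 27010 − 26244 = 766; nΣb² − (Σb)² = 9115 − 8649 = 466
r = -161 / √(766 × 466) = -161 / 597.4579 ≈ -0.269

-0.269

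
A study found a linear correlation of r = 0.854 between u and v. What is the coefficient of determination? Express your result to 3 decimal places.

0.729

r² = (0.854)² = 0.729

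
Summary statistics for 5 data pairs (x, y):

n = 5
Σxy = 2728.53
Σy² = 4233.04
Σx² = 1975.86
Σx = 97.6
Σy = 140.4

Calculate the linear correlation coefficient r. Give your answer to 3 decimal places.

r = (nΣxy − ΣxΣy) / √[(nΣx² − (Σx)²)(nΣy² − (Σy)²)]
Numerator: 5×2728.53 − 97.6×140.4 = -60.39
Denominator: √[(9879.3 − 9525.76)(21165.2 − 19712.16)] = √[353.54 × 1453.04] = 716.7341
r = -60.39 / 716.7341 ≈ -0.084

-0.084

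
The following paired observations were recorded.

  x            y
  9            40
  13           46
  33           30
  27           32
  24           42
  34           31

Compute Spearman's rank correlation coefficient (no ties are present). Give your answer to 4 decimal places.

-0.7714

Rank x: 1, 2, 5, 4, 3, 6
Rank y: 4, 6, 1, 3, 5, 2
d = rank(x) − rank(y): -3, -4, 4, 1, -2, 4; Σd² = 62
ρ = 1 − 6Σd² / [n(n²−1)] = 1 − 6×62 / (6×35) = 1 − 372/210 ≈ -0.7714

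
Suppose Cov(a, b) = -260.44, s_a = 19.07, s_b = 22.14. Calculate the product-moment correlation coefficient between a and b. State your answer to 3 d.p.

-0.617

r = Cov(a,b) / (s_a · s_b) = -260.44 / (19.07 × 22.14)
  = -260.44 / 422.2098 ≈ -0.617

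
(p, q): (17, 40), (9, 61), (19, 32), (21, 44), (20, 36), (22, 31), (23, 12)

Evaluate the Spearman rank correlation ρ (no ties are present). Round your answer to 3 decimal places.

-0.750

Rank p: 2, 1, 3, 5, 4, 6, 7
Rank q: 5, 7, 3, 6, 4, 2, 1
d = rank(p) − rank(q): -3, -6, 0, -1, 0, 4, 6; Σd² = 98
ρ = 1 − 6Σd² / [n(n²−1)] = 1 − 6×98 / (7×48) = 1 − 588/336 ≈ -0.750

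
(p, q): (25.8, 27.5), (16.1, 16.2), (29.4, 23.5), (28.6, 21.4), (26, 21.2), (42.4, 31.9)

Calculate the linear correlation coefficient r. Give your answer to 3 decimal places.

n = 6, Σp = 168.3, Σq = 141.7, Σp² = 5080.93, Σq² = 3495.95, Σpq = 4177.02
nΣpq − ΣpΣq = 25062.12 − 23848.11 = 1214.01
nΣp² − (Σp)² = 30485.58 − 28324.89 = 2160.69; nΣq² − (Σq)² = 20975.7 − 20078.89 = 896.81
r = 1214.01 / √(2160.69 × 896.81) = 1214.01 / 1392.0231 ≈ 0.872

0.872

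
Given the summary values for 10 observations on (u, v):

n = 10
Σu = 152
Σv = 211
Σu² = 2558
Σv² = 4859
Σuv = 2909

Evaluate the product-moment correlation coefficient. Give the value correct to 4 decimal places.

-0.9395

r = (nΣuv − ΣuΣv) / √[(nΣu² − (Σu)²)(nΣv² − (Σv)²)]
Numerator: 10×2909 − 152×211 = -2982
Denominator: √[(25580 − 23104)(48590 − 44521)] = √[2476 × 4069] = 3174.0895
r = -2982 / 3174.0895 ≈ -0.9395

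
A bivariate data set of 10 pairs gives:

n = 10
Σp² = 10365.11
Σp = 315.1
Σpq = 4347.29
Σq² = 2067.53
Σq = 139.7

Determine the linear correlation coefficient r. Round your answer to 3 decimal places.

-0.243

r = (nΣpq − ΣpΣq) / √[(nΣp² − (Σp)²)(nΣq² − (Σq)²)]
Numerator: 10×4347.29 − 315.1×139.7 = -546.57
Denominator: √[(103651.1 − 99288.01)(20675.3 − 19516.09)] = √[4363.09 × 1159.21] = 2248.9414
r = -546.57 / 2248.9414 ≈ -0.243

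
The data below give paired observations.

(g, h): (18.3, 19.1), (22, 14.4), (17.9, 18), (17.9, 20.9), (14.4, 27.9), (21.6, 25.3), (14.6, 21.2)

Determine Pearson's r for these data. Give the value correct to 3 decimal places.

n = 7, Σg = 126.7, Σh = 146.8, Σg² = 2346.79, Σh² = 3200.92, Σgh = 2620.4
nΣgh − ΣgΣh = 18342.8 − 18599.56 = -256.76
nΣg² − (Σg)² = 16427.53 − 16052.89 = 374.64; nΣh² − (Σh)² = 22406.44 − 21550.24 = 856.2
r = -256.76 / √(374.64 × 856.2) = -256.76 / 566.3628 ≈ -0.453

-0.453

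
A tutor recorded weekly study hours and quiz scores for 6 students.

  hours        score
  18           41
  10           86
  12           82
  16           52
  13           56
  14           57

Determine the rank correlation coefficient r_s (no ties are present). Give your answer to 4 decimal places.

-0.9429

Rank hours: 6, 1, 2, 5, 3, 4
Rank score: 1, 6, 5, 2, 3, 4
d = rank(hours) − rank(score): 5, -5, -3, 3, 0, 0; Σd² = 68
ρ = 1 − 6Σd² / [n(n²−1)] = 1 − 6×68 / (6×35) = 1 − 408/210 ≈ -0.9429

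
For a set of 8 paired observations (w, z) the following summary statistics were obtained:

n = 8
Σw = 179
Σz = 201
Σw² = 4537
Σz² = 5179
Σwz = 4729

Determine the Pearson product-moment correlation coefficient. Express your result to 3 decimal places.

r = (nΣwz − ΣwΣz) / √[(nΣw² − (Σw)²)(nΣz² − (Σz)²)]
Numerator: 8×4729 − 179×201 = 1853
Denominator: √[(36296 − 32041)(41432 − 40401)] = √[4255 × 1031] = 2094.4940
r = 1853 / 2094.4940 ≈ 0.885

0.885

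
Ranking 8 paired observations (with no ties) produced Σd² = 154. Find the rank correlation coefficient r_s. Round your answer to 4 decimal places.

-0.8333

ρ = 1 − 6Σd² / [n(n²−1)] = 1 − 6×154 / (8×63)
  = 1 − 924/504 = 1 − 1.83333 ≈ -0.8333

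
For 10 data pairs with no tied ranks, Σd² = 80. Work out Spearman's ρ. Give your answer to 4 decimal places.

0.5152

ρ = 1 − 6Σd² / [n(n²−1)] = 1 − 6×80 / (10×99)
  = 1 − 480/990 = 1 − 0.48485 ≈ 0.5152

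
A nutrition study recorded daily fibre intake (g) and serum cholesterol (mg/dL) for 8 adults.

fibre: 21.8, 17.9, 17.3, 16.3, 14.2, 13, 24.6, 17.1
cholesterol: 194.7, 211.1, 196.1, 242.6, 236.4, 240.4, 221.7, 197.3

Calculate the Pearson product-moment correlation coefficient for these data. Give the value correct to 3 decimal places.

n = 8, Σx = 142.2, Σy = 1740.3, Σx² = 2628.84, Σy² = 381536.57, Σxy = 30679.79
nΣxy − ΣxΣy = 245438.32 − 247470.66 = -2032.34
nΣx² − (Σx)² = 21030.72 − 20220.84 = 809.88; nΣy² − (Σy)² = 3052292.56 − 3028644.09 = 23648.47
r = -2032.34 / √(809.88 × 23648.47) = -2032.34 / 4376.3481 ≈ -0.464

-0.464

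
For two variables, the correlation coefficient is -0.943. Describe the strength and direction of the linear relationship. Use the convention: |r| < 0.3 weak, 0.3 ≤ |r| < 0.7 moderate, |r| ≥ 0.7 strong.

r = -0.943 < 0 so the relationship is negative.
|r| = 0.943, which falls in the strong range.

strong negative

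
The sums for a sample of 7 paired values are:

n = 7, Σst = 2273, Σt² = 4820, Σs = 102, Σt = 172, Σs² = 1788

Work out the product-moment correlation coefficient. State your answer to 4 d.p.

-0.5512

r = (nΣst − ΣsΣt) / √[(nΣs² − (Σs)²)(nΣt² − (Σt)²)]
Numerator: 7×2273 − 102×172 = -1633
Denominator: √[(12516 − 10404)(33740 − 29584)] = √[2112 × 4156] = 2962.6799
r = -1633 / 2962.6799 ≈ -0.5512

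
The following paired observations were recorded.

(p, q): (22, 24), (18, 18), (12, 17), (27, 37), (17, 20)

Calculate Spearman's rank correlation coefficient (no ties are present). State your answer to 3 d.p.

0.900

Rank p: 4, 3, 1, 5, 2
Rank q: 4, 2, 1, 5, 3
d = rank(p) − rank(q): 0, 1, 0, 0, -1; Σd² = 2
ρ = 1 − 6Σd² / [n(n²−1)] = 1 − 6×2 / (5×24) = 1 − 12/120 ≈ 0.900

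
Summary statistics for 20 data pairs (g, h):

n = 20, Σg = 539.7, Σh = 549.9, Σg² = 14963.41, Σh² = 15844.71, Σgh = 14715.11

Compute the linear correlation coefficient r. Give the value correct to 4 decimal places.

r = (nΣgh − ΣgΣh) / √[(nΣg² − (Σg)²)(nΣh² − (Σh)²)]
Numerator: 20×14715.11 − 539.7×549.9 = -2478.83
Denominator: √[(299268.2 − 291276.09)(316894.2 − 302390.01)] = √[7992.11 × 14504.19] = 10766.5724
r = -2478.83 / 10766.5724 ≈ -0.2302

-0.2302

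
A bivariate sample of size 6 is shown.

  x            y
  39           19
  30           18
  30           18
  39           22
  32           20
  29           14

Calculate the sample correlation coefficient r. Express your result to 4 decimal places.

0.7064

n = 6, Σx = 199, Σy = 111, Σx² = 6707, Σy² = 2089, Σxy = 3725
nΣxy − ΣxΣy = 22350 − 22089 = 261
nΣx² − (Σx)² = 40242 − 39601 = 641; nΣy² − (Σy)² = 12534 − 12321 = 213
r = 261 / √(641 × 213) = 261 / 369.5037 ≈ 0.7064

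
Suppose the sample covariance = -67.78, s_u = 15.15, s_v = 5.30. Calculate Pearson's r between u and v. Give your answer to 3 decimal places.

-0.844

r = Cov(u,v) / (s_u · s_v) = -67.78 / (15.15 × 5.30)
  = -67.78 / 80.2950 ≈ -0.844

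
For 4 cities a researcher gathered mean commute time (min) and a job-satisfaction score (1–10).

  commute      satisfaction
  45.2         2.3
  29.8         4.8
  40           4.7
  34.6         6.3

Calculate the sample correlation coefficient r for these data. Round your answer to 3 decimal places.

n = 4, Σx = 149.6, Σy = 18.1, Σx² = 5728.24, Σy² = 90.11, Σxy = 652.98
nΣxy − ΣxΣy = 2611.92 − 2707.76 = -95.84
nΣx² − (Σx)² = 22912.96 − 22380.16 = 532.8; nΣy² − (Σy)² = 360.44 − 327.61 = 32.83
r = -95.84 / √(532.8 × 32.83) = -95.84 / 132.2567 ≈ -0.725

-0.725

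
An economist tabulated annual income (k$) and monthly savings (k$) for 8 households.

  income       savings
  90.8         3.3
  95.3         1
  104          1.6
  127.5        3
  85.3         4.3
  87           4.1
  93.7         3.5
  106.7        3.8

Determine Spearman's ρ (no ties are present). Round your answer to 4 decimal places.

Rank income: 3, 5, 6, 8, 1, 2, 4, 7
Rank savings: 4, 1, 2, 3, 8, 7, 5, 6
d = rank(income) − rank(savings): -1, 4, 4, 5, -7, -5, -1, 1; Σd² = 134
ρ = 1 − 6Σd² / [n(n²−1)] = 1 − 6×134 / (8×63) = 1 − 804/504 ≈ -0.5952

-0.5952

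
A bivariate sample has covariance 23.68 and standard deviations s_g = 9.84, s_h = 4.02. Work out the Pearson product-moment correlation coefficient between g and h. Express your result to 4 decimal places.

r = Cov(g,h) / (s_g · s_h) = 23.68 / (9.84 × 4.02)
  = 23.68 / 39.5568 ≈ 0.5986

0.5986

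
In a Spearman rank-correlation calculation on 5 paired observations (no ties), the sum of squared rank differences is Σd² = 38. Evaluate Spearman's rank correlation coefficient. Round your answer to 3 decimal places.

ρ = 1 − 6Σd² / [n(n²−1)] = 1 − 6×38 / (5×24)
  = 1 − 228/120 = 1 − 1.9000 ≈ -0.900

-0.900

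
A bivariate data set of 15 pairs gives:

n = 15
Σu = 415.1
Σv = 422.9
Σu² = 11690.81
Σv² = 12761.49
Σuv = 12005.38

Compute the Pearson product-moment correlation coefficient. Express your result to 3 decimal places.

0.732

r = (nΣuv − ΣuΣv) / √[(nΣu² − (Σu)²)(nΣv² − (Σv)²)]
Numerator: 15×12005.38 − 415.1×422.9 = 4534.91
Denominator: √[(175362.15 − 172308.01)(191422.35 − 178844.41)] = √[3054.14 × 12577.94] = 6197.9666
r = 4534.91 / 6197.9666 ≈ 0.732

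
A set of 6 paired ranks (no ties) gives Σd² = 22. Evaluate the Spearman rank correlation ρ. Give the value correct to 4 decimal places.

ρ = 1 − 6Σd² / [n(n²−1)] = 1 − 6×22 / (6×35)
  = 1 − 132/210 = 1 − 0.62857 ≈ 0.3714

0.3714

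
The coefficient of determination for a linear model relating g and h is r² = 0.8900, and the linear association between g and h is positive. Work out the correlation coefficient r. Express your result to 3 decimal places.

0.943

|r| = √0.8900 = 0.943
The association is positive, so r = 0.943.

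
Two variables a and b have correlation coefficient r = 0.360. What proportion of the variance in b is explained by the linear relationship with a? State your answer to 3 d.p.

r² = (0.360)² = 0.130

0.130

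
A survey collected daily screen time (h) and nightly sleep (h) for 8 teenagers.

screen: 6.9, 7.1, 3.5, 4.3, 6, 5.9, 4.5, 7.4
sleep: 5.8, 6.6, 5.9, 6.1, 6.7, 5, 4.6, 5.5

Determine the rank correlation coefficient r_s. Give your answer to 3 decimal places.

0.071

Rank screen: 6, 7, 1, 2, 5, 4, 3, 8
Rank sleep: 4, 7, 5, 6, 8, 2, 1, 3
d = rank(screen) − rank(sleep): 2, 0, -4, -4, -3, 2, 2, 5; Σd² = 78
ρ = 1 − 6Σd² / [n(n²−1)] = 1 − 6×78 / (8×63) = 1 − 468/504 ≈ 0.071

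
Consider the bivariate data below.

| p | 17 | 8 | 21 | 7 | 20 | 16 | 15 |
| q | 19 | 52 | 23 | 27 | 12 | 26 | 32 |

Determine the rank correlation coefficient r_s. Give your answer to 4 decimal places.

Rank p: 5, 2, 7, 1, 6, 4, 3
Rank q: 2, 7, 3, 5, 1, 4, 6
d = rank(p) − rank(q): 3, -5, 4, -4, 5, 0, -3; Σd² = 100
ρ = 1 − 6Σd² / [n(n²−1)] = 1 − 6×100 / (7×48) = 1 − 600/336 ≈ -0.7857

-0.7857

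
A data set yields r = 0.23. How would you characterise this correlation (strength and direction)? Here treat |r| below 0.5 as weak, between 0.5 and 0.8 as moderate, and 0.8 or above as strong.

weak positive

r = 0.23 > 0 so the relationship is positive.
|r| = 0.23, which falls in the weak range.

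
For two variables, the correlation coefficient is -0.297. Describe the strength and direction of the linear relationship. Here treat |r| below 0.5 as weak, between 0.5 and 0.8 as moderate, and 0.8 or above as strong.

r = -0.297 < 0 so the relationship is negative.
|r| = 0.297, which falls in the weak range.

weak negative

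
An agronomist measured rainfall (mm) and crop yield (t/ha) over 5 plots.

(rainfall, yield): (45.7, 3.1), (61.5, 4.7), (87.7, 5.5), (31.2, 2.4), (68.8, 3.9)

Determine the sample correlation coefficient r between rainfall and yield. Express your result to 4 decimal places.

0.9382

n = 5, Σx = 294.9, Σy = 19.6, Σx² = 19268.91, Σy² = 82.92, Σxy = 1256.27
nΣxy − ΣxΣy = 6281.35 − 5780.04 = 501.31
nΣx² − (Σx)² = 96344.55 − 86966.01 = 9378.54; nΣy² − (Σy)² = 414.6 − 384.16 = 30.44
r = 501.31 / √(9378.54 × 30.44) = 501.31 / 534.3059 ≈ 0.9382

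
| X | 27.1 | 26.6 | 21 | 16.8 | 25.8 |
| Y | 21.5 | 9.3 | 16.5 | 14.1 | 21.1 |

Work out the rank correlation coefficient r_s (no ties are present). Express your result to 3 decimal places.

Rank X: 5, 4, 2, 1, 3
Rank Y: 5, 1, 3, 2, 4
d = rank(X) − rank(Y): 0, 3, -1, -1, -1; Σd² = 12
ρ = 1 − 6Σd² / [n(n²−1)] = 1 − 6×12 / (5×24) = 1 − 72/120 ≈ 0.400

0.400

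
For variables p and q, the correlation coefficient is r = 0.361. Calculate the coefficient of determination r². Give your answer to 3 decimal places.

r² = (0.361)² = 0.130

0.130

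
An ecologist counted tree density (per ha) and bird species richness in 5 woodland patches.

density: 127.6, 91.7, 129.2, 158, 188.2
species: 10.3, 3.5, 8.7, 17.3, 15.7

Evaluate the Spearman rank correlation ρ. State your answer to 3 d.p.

Rank density: 2, 1, 3, 4, 5
Rank species: 3, 1, 2, 5, 4
d = rank(density) − rank(species): -1, 0, 1, -1, 1; Σd² = 4
ρ = 1 − 6Σd² / [n(n²−1)] = 1 − 6×4 / (5×24) = 1 − 24/120 ≈ 0.800

0.800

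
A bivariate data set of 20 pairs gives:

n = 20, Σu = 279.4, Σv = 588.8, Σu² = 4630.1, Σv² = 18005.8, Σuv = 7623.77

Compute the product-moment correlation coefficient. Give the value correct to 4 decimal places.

r = (nΣuv − ΣuΣv) / √[(nΣu² − (Σu)²)(nΣv² − (Σv)²)]
Numerator: 20×7623.77 − 279.4×588.8 = -12035.32
Denominator: √[(92602 − 78064.36)(360116 − 346685.44)] = √[14537.64 × 13430.56] = 13973.1402
r = -12035.32 / 13973.1402 ≈ -0.8613

-0.8613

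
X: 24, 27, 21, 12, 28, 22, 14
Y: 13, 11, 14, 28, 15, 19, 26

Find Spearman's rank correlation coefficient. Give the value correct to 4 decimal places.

Rank X: 5, 6, 3, 1, 7, 4, 2
Rank Y: 2, 1, 3, 7, 4, 5, 6
d = rank(X) − rank(Y): 3, 5, 0, -6, 3, -1, -4; Σd² = 96
ρ = 1 − 6Σd² / [n(n²−1)] = 1 − 6×96 / (7×48) = 1 − 576/336 ≈ -0.7143

-0.7143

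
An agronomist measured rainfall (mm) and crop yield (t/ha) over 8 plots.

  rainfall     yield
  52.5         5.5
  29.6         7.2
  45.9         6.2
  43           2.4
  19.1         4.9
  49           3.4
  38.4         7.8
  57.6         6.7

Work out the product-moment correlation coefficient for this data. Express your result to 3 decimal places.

n = 8, Σx = 335.1, Σy = 44.1, Σx² = 15146.35, Σy² = 267.59, Σxy = 1835.28
nΣxy − ΣxΣy = 14682.24 − 14777.91 = -95.67
nΣx² − (Σx)² = 121170.8 − 112292.01 = 8878.79; nΣy² − (Σy)² = 2140.72 − 1944.81 = 195.91
r = -95.67 / √(8878.79 × 195.91) = -95.67 / 1318.8797 ≈ -0.073

-0.073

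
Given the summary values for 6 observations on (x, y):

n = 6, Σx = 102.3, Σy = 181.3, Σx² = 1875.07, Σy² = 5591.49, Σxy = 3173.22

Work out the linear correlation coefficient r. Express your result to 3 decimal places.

r = (nΣxy − ΣxΣy) / √[(nΣx² − (Σx)²)(nΣy² − (Σy)²)]
Numerator: 6×3173.22 − 102.3×181.3 = 492.33
Denominator: √[(11250.42 − 10465.29)(33548.94 − 32869.69)] = √[785.13 × 679.25] = 730.2736
r = 492.33 / 730.2736 ≈ 0.674

0.674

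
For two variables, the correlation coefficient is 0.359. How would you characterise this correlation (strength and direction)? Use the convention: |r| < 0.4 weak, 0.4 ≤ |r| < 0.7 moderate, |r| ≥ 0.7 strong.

r = 0.359 > 0 so the relationship is positive.
|r| = 0.359, which falls in the weak range.

weak positive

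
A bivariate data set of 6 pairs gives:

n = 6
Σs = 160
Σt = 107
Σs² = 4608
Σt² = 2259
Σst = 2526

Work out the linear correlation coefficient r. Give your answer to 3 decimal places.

-0.946

r = (nΣst − ΣsΣt) / √[(nΣs² − (Σs)²)(nΣt² − (Σt)²)]
Numerator: 6×2526 − 160×107 = -1964
Denominator: √[(27648 − 25600)(13554 − 11449)] = √[2048 × 2105] = 2076.3044
r = -1964 / 2076.3044 ≈ -0.946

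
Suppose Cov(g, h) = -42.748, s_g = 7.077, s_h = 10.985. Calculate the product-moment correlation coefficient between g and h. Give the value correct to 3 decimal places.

-0.550

r = Cov(g,h) / (s_g · s_h) = -42.748 / (7.077 × 10.985)
  = -42.748 / 77.7408 ≈ -0.550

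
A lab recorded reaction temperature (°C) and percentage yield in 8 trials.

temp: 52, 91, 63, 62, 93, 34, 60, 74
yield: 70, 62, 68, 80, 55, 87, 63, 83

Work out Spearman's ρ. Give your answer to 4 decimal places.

-0.6429

Rank temp: 2, 7, 5, 4, 8, 1, 3, 6
Rank yield: 5, 2, 4, 6, 1, 8, 3, 7
d = rank(temp) − rank(yield): -3, 5, 1, -2, 7, -7, 0, -1; Σd² = 138
ρ = 1 − 6Σd² / [n(n²−1)] = 1 − 6×138 / (8×63) = 1 − 828/504 ≈ -0.6429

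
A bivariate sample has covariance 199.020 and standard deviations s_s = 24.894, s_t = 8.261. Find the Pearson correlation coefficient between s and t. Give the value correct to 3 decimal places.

r = Cov(s,t) / (s_s · s_t) = 199.020 / (24.894 × 8.261)
  = 199.020 / 205.6493 ≈ 0.968

0.968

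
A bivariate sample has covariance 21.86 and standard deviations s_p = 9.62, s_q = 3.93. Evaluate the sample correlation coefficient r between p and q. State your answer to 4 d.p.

0.5782

r = Cov(p,q) / (s_p · s_q) = 21.86 / (9.62 × 3.93)
  = 21.86 / 37.8066 ≈ 0.5782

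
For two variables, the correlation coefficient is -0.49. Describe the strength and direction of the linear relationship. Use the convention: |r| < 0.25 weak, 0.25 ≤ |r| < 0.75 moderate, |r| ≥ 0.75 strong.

r = -0.49 < 0 so the relationship is negative.
|r| = 0.49, which falls in the moderate range.

moderate negative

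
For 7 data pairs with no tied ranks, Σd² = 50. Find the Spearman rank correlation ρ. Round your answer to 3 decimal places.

0.107

ρ = 1 − 6Σd² / [n(n²−1)] = 1 − 6×50 / (7×48)
  = 1 − 300/336 = 1 − 0.8929 ≈ 0.107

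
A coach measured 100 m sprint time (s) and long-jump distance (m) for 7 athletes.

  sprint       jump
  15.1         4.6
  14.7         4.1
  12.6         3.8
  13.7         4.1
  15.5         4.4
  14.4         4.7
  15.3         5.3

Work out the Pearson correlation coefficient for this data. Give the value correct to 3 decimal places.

0.701

n = 7, Σx = 101.3, Σy = 31, Σx² = 1472.25, Σy² = 138.76, Σxy = 450.75
nΣxy − ΣxΣy = 3155.25 − 3140.3 = 14.95
nΣx² − (Σx)² = 10305.75 − 10261.69 = 44.06; nΣy² − (Σy)² = 971.32 − 961 = 10.32
r = 14.95 / √(44.06 × 10.32) = 14.95 / 21.3237 ≈ 0.701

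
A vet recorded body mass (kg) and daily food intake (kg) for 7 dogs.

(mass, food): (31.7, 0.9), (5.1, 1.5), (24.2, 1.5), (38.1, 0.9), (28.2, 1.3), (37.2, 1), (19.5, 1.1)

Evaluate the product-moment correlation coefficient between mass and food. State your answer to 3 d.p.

-0.744

n = 7, Σx = 184, Σy = 8.2, Σx² = 5627.48, Σy² = 10.02, Σxy = 202.08
nΣxy − ΣxΣy = 1414.56 − 1508.8 = -94.24
nΣx² − (Σx)² = 39392.36 − 33856 = 5536.36; nΣy² − (Σy)² = 70.14 − 67.24 = 2.9
r = -94.24 / √(5536.36 × 2.9) = -94.24 / 126.7101 ≈ -0.744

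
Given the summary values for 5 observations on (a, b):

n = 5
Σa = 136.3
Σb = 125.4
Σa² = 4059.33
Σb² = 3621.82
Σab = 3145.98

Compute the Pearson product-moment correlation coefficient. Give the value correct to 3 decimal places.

-0.673

r = (nΣab − ΣaΣb) / √[(nΣa² − (Σa)²)(nΣb² − (Σb)²)]
Numerator: 5×3145.98 − 136.3×125.4 = -1362.12
Denominator: √[(20296.65 − 18577.69)(18109.1 − 15725.16)] = √[1718.96 × 2383.94] = 2024.3264
r = -1362.12 / 2024.3264 ≈ -0.673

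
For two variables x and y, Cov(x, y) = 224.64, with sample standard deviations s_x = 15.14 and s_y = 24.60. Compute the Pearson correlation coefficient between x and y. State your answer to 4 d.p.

0.6032

r = Cov(x,y) / (s_x · s_y) = 224.64 / (15.14 × 24.60)
  = 224.64 / 372.4440 ≈ 0.6032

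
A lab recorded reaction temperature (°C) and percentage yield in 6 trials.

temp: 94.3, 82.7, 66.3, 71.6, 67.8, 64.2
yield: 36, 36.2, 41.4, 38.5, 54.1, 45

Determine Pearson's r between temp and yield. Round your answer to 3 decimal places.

-0.652

n = 6, Σx = 446.9, Σy = 251.2, Σx² = 33972.51, Σy² = 10754.46, Σxy = 18446.94
nΣxy − ΣxΣy = 110681.64 − 112261.28 = -1579.64
nΣx² − (Σx)² = 203835.06 − 199719.61 = 4115.45; nΣy² − (Σy)² = 64526.76 − 63101.44 = 1425.32
r = -1579.64 / √(4115.45 × 1425.32) = -1579.64 / 2421.9482 ≈ -0.652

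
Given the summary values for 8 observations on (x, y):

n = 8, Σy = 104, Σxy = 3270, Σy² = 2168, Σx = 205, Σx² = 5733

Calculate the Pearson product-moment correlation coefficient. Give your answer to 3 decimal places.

0.967

r = (nΣxy − ΣxΣy) / √[(nΣx² − (Σx)²)(nΣy² − (Σy)²)]
Numerator: 8×3270 − 205×104 = 4840
Denominator: √[(45864 − 42025)(17344 − 10816)] = √[3839 × 6528] = 5006.0955
r = 4840 / 5006.0955 ≈ 0.967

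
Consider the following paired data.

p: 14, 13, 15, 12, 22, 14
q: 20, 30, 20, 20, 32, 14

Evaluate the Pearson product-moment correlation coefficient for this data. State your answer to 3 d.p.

0.568

n = 6, Σp = 90, Σq = 136, Σp² = 1414, Σq² = 3320, Σpq = 2110
nΣpq − ΣpΣq = 12660 − 12240 = 420
nΣp² − (Σp)² = 8484 − 8100 = 384; nΣq² − (Σq)² = 19920 − 18496 = 1424
r = 420 / √(384 × 1424) = 420 / 739.4701 ≈ 0.568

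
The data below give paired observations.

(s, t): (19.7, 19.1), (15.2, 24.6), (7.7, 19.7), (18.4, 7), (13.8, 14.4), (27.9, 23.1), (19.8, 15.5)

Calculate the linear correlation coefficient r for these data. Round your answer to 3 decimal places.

0.095

n = 7, Σs = 122.5, Σt = 123.4, Σs² = 2377.87, Σt² = 2388.28, Σst = 2180.79
nΣst − ΣsΣt = 15265.53 − 15116.5 = 149.03
nΣs² − (Σs)² = 16645.09 − 15006.25 = 1638.84; nΣt² − (Σt)² = 16717.96 − 15227.56 = 1490.4
r = 149.03 / √(1638.84 × 1490.4) = 149.03 / 1562.8586 ≈ 0.095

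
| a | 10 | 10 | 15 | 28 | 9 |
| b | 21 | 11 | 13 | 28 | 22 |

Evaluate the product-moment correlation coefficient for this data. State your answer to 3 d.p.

0.582

n = 5, Σa = 72, Σb = 95, Σa² = 1290, Σb² = 1999, Σab = 1497
nΣab − ΣaΣb = 7485 − 6840 = 645
nΣa² − (Σa)² = 6450 − 5184 = 1266; nΣb² − (Σb)² = 9995 − 9025 = 970
r = 645 / √(1266 × 970) = 645 / 1108.1606 ≈ 0.582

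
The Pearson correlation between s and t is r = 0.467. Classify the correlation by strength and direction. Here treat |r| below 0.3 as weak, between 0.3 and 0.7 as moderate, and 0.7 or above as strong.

r = 0.467 > 0 so the relationship is positive.
|r| = 0.467, which falls in the moderate range.

moderate positive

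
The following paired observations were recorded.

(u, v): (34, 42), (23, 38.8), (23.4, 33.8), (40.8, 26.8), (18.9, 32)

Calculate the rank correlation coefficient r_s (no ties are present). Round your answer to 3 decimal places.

-0.100

Rank u: 4, 2, 3, 5, 1
Rank v: 5, 4, 3, 1, 2
d = rank(u) − rank(v): -1, -2, 0, 4, -1; Σd² = 22
ρ = 1 − 6Σd² / [n(n²−1)] = 1 − 6×22 / (5×24) = 1 − 132/120 ≈ -0.100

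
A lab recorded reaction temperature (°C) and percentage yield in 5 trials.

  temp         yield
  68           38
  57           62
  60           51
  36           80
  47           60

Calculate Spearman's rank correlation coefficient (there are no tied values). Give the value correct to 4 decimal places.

Rank temp: 5, 3, 4, 1, 2
Rank yield: 1, 4, 2, 5, 3
d = rank(temp) − rank(yield): 4, -1, 2, -4, -1; Σd² = 38
ρ = 1 − 6Σd² / [n(n²−1)] = 1 − 6×38 / (5×24) = 1 − 228/120 ≈ -0.9000

-0.9000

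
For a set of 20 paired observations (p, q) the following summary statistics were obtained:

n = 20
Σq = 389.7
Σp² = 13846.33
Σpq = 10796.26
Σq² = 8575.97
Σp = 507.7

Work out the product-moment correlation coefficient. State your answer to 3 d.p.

r = (nΣpq − ΣpΣq) / √[(nΣp² − (Σp)²)(nΣq² − (Σq)²)]
Numerator: 20×10796.26 − 507.7×389.7 = 18074.51
Denominator: √[(276926.6 − 257759.29)(171519.4 − 151866.09)] = √[19167.31 × 19653.31] = 19408.7889
r = 18074.51 / 19408.7889 ≈ 0.931

0.931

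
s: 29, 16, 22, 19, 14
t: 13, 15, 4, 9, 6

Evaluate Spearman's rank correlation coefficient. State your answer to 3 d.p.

Rank s: 5, 2, 4, 3, 1
Rank t: 4, 5, 1, 3, 2
d = rank(s) − rank(t): 1, -3, 3, 0, -1; Σd² = 20
ρ = 1 − 6Σd² / [n(n²−1)] = 1 − 6×20 / (5×24) = 1 − 120/120 ≈ 0.000

0.000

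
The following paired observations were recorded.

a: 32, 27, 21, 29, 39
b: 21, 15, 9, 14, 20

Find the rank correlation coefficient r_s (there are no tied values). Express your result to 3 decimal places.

0.800

Rank a: 4, 2, 1, 3, 5
Rank b: 5, 3, 1, 2, 4
d = rank(a) − rank(b): -1, -1, 0, 1, 1; Σd² = 4
ρ = 1 − 6Σd² / [n(n²−1)] = 1 − 6×4 / (5×24) = 1 − 24/120 ≈ 0.800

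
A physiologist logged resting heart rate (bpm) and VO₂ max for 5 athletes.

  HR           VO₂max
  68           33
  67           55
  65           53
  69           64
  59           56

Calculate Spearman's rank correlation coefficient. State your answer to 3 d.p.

0.100

Rank HR: 4, 3, 2, 5, 1
Rank VO₂max: 1, 3, 2, 5, 4
d = rank(HR) − rank(VO₂max): 3, 0, 0, 0, -3; Σd² = 18
ρ = 1 − 6Σd² / [n(n²−1)] = 1 − 6×18 / (5×24) = 1 − 108/120 ≈ 0.100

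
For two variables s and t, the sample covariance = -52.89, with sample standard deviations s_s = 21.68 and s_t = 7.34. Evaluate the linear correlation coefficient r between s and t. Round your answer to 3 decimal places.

r = Cov(s,t) / (s_s · s_t) = -52.89 / (21.68 × 7.34)
  = -52.89 / 159.1312 ≈ -0.332

-0.332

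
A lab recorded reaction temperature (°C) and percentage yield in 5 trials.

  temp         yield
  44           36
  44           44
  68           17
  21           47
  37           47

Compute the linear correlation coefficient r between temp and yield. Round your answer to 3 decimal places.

-0.900

n = 5, Σx = 214, Σy = 191, Σx² = 10306, Σy² = 7939, Σxy = 7402
nΣxy − ΣxΣy = 37010 − 40874 = -3864
nΣx² − (Σx)² = 51530 − 45796 = 5734; nΣy² − (Σy)² = 39695 − 36481 = 3214
r = -3864 / √(5734 × 3214) = -3864 / 4292.9100 ≈ -0.900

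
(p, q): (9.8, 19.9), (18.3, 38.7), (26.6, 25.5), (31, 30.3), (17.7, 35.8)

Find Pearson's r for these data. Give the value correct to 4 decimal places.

0.1918

n = 5, Σp = 103.4, Σq = 150.2, Σp² = 2412.78, Σq² = 4743.68, Σpq = 3154.49
nΣpq − ΣpΣq = 15772.45 − 15530.68 = 241.77
nΣp² − (Σp)² = 12063.9 − 10691.56 = 1372.34; nΣq² − (Σq)² = 23718.4 − 22560.04 = 1158.36
r = 241.77 / √(1372.34 × 1158.36) = 241.77 / 1260.8187 ≈ 0.1918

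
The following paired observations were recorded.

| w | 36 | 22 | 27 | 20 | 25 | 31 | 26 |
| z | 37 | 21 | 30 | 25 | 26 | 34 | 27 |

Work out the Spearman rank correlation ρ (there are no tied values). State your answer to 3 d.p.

0.964

Rank w: 7, 2, 5, 1, 3, 6, 4
Rank z: 7, 1, 5, 2, 3, 6, 4
d = rank(w) − rank(z): 0, 1, 0, -1, 0, 0, 0; Σd² = 2
ρ = 1 − 6Σd² / [n(n²−1)] = 1 − 6×2 / (7×48) = 1 − 12/336 ≈ 0.964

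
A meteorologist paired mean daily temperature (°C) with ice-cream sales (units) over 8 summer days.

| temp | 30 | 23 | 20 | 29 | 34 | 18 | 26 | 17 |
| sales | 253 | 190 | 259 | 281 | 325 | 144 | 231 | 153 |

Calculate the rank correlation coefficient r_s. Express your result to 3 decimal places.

Rank temp: 7, 4, 3, 6, 8, 2, 5, 1
Rank sales: 5, 3, 6, 7, 8, 1, 4, 2
d = rank(temp) − rank(sales): 2, 1, -3, -1, 0, 1, 1, -1; Σd² = 18
ρ = 1 − 6Σd² / [n(n²−1)] = 1 − 6×18 / (8×63) = 1 − 108/504 ≈ 0.786

0.786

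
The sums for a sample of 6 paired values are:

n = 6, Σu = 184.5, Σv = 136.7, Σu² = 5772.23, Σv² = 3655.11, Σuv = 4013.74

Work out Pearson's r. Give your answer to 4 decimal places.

r = (nΣuv − ΣuΣv) / √[(nΣu² − (Σu)²)(nΣv² − (Σv)²)]
Numerator: 6×4013.74 − 184.5×136.7 = -1138.71
Denominator: √[(34633.38 − 34040.25)(21930.66 − 18686.89)] = √[593.13 × 3243.77] = 1387.0751
r = -1138.71 / 1387.0751 ≈ -0.8209

-0.8209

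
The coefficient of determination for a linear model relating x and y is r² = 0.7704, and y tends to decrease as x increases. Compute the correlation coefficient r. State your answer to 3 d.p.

-0.878

|r| = √0.7704 = 0.878
The association is negative, so r = −0.878.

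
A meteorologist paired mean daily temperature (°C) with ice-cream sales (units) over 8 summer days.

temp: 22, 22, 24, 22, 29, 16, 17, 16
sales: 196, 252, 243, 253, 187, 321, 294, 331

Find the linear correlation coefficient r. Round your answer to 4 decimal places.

-0.9018

n = 8, Σx = 168, Σy = 2077, Σx² = 3670, Σy² = 558985, Σxy = 42107
nΣxy − ΣxΣy = 336856 − 348936 = -12080
nΣx² − (Σx)² = 29360 − 28224 = 1136; nΣy² − (Σy)² = 4471880 − 4313929 = 157951
r = -12080 / √(1136 × 157951) = -12080 / 13395.2356 ≈ -0.9018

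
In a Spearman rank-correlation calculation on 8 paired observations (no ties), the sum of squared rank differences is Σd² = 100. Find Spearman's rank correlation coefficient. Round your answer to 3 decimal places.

ρ = 1 − 6Σd² / [n(n²−1)] = 1 − 6×100 / (8×63)
  = 1 − 600/504 = 1 − 1.1905 ≈ -0.190

-0.190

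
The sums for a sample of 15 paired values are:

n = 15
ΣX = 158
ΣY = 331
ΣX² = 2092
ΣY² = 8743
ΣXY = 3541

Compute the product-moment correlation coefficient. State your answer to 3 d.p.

0.069

r = (nΣXY − ΣXΣY) / √[(nΣX² − (ΣX)²)(nΣY² − (ΣY)²)]
Numerator: 15×3541 − 158×331 = 817
Denominator: √[(31380 − 24964)(131145 − 109561)] = √[6416 × 21584] = 11767.8776
r = 817 / 11767.8776 ≈ 0.069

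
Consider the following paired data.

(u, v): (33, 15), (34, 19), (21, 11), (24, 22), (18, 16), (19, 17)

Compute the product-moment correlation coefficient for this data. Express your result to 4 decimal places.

n = 6, Σu = 149, Σv = 100, Σu² = 3947, Σv² = 1736, Σuv = 2511
nΣuv − ΣuΣv = 15066 − 14900 = 166
nΣu² − (Σu)² = 23682 − 22201 = 1481; nΣv² − (Σv)² = 10416 − 10000 = 416
r = 166 / √(1481 × 416) = 166 / 784.9178 ≈ 0.2115

0.2115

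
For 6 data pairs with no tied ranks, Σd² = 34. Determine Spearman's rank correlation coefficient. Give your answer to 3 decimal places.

ρ = 1 − 6Σd² / [n(n²−1)] = 1 − 6×34 / (6×35)
  = 1 − 204/210 = 1 − 0.9714 ≈ 0.029

0.029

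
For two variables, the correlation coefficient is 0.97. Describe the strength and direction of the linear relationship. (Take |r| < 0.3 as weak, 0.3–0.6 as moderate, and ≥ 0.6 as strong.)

strong positive

r = 0.97 > 0 so the relationship is positive.
|r| = 0.97, which falls in the strong range.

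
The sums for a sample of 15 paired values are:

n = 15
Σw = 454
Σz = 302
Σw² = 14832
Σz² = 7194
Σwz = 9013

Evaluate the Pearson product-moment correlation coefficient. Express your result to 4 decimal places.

-0.1157

r = (nΣwz − ΣwΣz) / √[(nΣw² − (Σw)²)(nΣz² − (Σz)²)]
Numerator: 15×9013 − 454×302 = -1913
Denominator: √[(222480 − 206116)(107910 − 91204)] = √[16364 × 16706] = 16534.1158
r = -1913 / 16534.1158 ≈ -0.1157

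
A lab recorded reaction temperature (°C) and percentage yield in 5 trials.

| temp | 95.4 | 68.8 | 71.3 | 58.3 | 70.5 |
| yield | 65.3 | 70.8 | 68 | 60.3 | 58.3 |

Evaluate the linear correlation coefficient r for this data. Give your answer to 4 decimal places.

n = 5, Σx = 364.3, Σy = 322.7, Σx² = 27287.43, Σy² = 20935.71, Σxy = 23574.7
nΣxy − ΣxΣy = 117873.5 − 117559.61 = 313.89
nΣx² − (Σx)² = 136437.15 − 132714.49 = 3722.66; nΣy² − (Σy)² = 104678.55 − 104135.29 = 543.26
r = 313.89 / √(3722.66 × 543.26) = 313.89 / 1422.1014 ≈ 0.2207

0.2207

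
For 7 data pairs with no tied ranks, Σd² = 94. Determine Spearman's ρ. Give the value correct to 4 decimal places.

ρ = 1 − 6Σd² / [n(n²−1)] = 1 − 6×94 / (7×48)
  = 1 − 564/336 = 1 − 1.67857 ≈ -0.6786

-0.6786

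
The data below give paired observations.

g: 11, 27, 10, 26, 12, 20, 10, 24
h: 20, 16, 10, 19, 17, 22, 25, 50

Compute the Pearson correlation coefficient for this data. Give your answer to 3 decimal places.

0.328

n = 8, Σg = 140, Σh = 179, Σg² = 2846, Σh² = 5015, Σgh = 3340
nΣgh − ΣgΣh = 26720 − 25060 = 1660
nΣg² − (Σg)² = 22768 − 19600 = 3168; nΣh² − (Σh)² = 40120 − 32041 = 8079
r = 1660 / √(3168 × 8079) = 1660 / 5059.0782 ≈ 0.328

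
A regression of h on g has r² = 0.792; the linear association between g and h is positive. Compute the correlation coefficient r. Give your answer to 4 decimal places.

|r| = √0.792 = 0.8899
The association is positive, so r = 0.8899.

0.8899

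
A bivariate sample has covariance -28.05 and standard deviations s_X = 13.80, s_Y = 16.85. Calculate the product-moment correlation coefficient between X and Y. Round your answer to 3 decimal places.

-0.121

r = Cov(X,Y) / (s_X · s_Y) = -28.05 / (13.80 × 16.85)
  = -28.05 / 232.5300 ≈ -0.121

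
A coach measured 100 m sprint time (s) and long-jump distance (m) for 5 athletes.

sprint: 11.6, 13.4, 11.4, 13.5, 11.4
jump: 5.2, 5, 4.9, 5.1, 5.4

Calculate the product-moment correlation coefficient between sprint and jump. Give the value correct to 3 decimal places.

n = 5, Σx = 61.3, Σy = 25.6, Σx² = 756.29, Σy² = 131.22, Σxy = 313.59
nΣxy − ΣxΣy = 1567.95 − 1569.28 = -1.33
nΣx² − (Σx)² = 3781.45 − 3757.69 = 23.76; nΣy² − (Σy)² = 656.1 − 655.36 = 0.74
r = -1.33 / √(23.76 × 0.74) = -1.33 / 4.1931 ≈ -0.317

-0.317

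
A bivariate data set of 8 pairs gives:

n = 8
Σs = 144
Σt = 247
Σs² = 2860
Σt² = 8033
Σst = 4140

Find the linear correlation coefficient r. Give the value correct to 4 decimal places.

r = (nΣst − ΣsΣt) / √[(nΣs² − (Σs)²)(nΣt² − (Σt)²)]
Numerator: 8×4140 − 144×247 = -2448
Denominator: √[(22880 − 20736)(64264 − 61009)] = √[2144 × 3255] = 2641.7267
r = -2448 / 2641.7267 ≈ -0.9267

-0.9267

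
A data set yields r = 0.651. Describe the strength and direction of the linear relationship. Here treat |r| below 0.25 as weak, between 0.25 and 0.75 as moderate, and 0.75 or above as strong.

r = 0.651 > 0 so the relationship is positive.
|r| = 0.651, which falls in the moderate range.

moderate positive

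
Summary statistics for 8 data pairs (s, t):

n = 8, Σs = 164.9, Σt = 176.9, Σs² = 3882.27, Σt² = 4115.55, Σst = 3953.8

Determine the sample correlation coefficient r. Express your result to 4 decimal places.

r = (nΣst − ΣsΣt) / √[(nΣs² − (Σs)²)(nΣt² − (Σt)²)]
Numerator: 8×3953.8 − 164.9×176.9 = 2459.59
Denominator: √[(31058.16 − 27192.01)(32924.4 − 31293.61)] = √[3866.15 × 1630.79] = 2510.9518
r = 2459.59 / 2510.9518 ≈ 0.9795

0.9795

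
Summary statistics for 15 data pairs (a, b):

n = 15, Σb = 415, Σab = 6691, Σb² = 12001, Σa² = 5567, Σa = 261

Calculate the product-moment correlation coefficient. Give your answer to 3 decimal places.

-0.726

r = (nΣab − ΣaΣb) / √[(nΣa² − (Σa)²)(nΣb² − (Σb)²)]
Numerator: 15×6691 − 261×415 = -7950
Denominator: √[(83505 − 68121)(180015 − 172225)] = √[15384 × 7790] = 10947.2079
r = -7950 / 10947.2079 ≈ -0.726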